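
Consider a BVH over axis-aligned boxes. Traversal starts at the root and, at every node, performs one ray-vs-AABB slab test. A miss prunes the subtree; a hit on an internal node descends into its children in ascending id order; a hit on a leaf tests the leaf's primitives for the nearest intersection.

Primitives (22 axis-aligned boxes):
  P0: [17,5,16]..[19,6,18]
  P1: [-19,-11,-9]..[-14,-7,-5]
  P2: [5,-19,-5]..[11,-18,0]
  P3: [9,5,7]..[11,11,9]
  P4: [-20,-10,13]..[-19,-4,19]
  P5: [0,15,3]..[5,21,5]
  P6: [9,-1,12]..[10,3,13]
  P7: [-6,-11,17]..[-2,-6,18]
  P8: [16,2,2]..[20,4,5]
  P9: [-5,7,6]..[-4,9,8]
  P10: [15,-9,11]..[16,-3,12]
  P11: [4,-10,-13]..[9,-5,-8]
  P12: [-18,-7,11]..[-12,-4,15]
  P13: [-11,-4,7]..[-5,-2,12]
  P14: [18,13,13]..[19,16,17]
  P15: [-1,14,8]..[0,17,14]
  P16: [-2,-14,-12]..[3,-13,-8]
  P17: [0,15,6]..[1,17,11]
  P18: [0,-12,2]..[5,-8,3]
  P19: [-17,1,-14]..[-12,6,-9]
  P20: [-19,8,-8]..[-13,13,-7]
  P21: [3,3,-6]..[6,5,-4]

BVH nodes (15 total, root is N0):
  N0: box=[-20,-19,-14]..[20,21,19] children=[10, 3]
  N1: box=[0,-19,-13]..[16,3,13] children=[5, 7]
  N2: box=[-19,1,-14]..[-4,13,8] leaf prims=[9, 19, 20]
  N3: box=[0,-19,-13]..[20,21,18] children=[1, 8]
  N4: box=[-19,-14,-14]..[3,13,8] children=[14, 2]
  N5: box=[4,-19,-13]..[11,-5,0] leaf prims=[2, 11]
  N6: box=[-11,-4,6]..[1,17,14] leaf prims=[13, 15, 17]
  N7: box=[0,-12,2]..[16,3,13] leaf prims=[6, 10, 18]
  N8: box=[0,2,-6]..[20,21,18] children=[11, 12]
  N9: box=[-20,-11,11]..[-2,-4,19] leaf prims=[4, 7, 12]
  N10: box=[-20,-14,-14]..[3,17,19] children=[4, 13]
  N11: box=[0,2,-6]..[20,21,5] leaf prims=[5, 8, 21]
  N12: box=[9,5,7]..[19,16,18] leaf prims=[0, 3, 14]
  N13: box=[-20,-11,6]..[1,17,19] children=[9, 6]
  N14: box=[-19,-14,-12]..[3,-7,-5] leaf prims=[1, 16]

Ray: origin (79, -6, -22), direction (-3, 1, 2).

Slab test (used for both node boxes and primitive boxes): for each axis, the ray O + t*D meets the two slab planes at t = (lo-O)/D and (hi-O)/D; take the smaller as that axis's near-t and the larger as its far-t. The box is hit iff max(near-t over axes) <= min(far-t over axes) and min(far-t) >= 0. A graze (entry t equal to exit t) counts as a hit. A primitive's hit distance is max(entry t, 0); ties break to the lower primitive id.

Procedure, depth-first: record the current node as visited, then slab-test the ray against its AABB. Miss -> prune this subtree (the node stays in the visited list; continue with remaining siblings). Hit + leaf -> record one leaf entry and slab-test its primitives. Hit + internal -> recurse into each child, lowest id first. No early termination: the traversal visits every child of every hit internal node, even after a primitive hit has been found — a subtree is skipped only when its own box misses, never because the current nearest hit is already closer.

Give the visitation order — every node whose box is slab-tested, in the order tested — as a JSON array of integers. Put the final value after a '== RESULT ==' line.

Traverse from the root:
N0 x:[59/3,33] y:[-13,27] z:[4,41/2] -> hit [59/3,41/2], descend [3, 10]
  N3 x:[59/3,79/3] y:[-13,27] z:[9/2,20] -> hit [59/3,20], descend [1, 8]
    N1 x:[21,79/3] y:[-13,9] z:[9/2,35/2] -> miss, prune
    N8 x:[59/3,79/3] y:[8,27] z:[8,20] -> hit [59/3,20], descend [11, 12]
      N11 x:[59/3,79/3] y:[8,27] z:[8,27/2] -> miss, prune
      N12 x:[20,70/3] y:[11,22] z:[29/2,20] -> hit [20,20] leaf, test {P0(miss), P3(miss), P14(miss)}
  N10 x:[76/3,33] y:[-8,23] z:[4,41/2] -> miss, prune

7 AABB tests over nodes [0, 3, 1, 8, 11, 12, 10]; 1 leaf entered; closest miss.

== RESULT ==
[0, 3, 1, 8, 11, 12, 10]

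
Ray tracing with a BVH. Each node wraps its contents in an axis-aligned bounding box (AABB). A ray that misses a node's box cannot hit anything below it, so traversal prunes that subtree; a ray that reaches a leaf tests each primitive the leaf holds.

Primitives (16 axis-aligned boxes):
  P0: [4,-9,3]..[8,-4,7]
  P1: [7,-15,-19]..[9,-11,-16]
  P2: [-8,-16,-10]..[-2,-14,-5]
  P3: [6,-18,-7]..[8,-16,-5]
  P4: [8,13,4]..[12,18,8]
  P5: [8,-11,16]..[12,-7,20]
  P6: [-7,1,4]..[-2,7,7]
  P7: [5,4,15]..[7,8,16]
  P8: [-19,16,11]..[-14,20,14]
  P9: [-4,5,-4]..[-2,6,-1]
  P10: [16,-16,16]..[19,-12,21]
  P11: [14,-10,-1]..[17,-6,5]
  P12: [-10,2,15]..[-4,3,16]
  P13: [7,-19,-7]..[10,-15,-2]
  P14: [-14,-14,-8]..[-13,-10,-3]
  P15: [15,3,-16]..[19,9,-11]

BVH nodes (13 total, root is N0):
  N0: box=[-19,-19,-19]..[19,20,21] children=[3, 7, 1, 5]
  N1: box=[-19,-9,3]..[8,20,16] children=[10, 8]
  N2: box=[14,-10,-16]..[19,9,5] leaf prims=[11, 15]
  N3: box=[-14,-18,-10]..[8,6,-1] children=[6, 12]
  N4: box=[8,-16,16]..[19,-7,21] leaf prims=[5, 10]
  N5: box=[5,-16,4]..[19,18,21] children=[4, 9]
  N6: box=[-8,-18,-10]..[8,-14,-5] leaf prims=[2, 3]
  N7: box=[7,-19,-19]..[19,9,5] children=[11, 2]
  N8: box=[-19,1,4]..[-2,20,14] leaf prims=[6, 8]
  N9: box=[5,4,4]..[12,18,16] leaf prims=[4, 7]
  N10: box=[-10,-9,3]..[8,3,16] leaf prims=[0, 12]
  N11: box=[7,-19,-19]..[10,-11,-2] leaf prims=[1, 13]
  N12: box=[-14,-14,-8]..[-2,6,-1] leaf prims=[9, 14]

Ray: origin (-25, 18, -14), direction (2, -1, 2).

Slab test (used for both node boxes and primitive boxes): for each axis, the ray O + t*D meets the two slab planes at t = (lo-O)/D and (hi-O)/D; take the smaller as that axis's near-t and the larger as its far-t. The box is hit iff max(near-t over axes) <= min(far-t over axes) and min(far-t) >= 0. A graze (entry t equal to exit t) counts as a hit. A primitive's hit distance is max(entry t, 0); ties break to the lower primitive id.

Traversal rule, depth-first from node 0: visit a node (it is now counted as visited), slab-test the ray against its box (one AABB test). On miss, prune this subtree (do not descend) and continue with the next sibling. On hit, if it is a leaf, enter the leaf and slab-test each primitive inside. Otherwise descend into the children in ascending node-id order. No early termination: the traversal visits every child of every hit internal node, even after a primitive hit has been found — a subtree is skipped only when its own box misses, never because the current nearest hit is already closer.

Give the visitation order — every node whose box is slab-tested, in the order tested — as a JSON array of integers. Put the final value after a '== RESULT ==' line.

Trace the traversal:
N0 x:[3,22] y:[-2,37] z:[-5/2,35/2] -> hit [3,35/2], descend [1, 3, 5, 7]
  N1 x:[3,33/2] y:[-2,27] z:[17/2,15] -> hit [17/2,15], descend [8, 10]
    N8 x:[3,23/2] y:[-2,17] z:[9,14] -> hit [9,23/2] leaf, test {P6(miss), P8(miss)}
    N10 x:[15/2,33/2] y:[15,27] z:[17/2,15] -> hit [15,15] leaf, test {P0(miss), P12(miss)}
  N3 x:[11/2,33/2] y:[12,36] z:[2,13/2] -> miss, prune
  N5 x:[15,22] y:[0,34] z:[9,35/2] -> hit [15,35/2], descend [4, 9]
    N4 x:[33/2,22] y:[25,34] z:[15,35/2] -> miss, prune
    N9 x:[15,37/2] y:[0,14] z:[9,15] -> miss, prune
  N7 x:[16,22] y:[9,37] z:[-5/2,19/2] -> miss, prune

Visited [0, 1, 8, 10, 3, 5, 4, 9, 7]. Tests: 9 box, 2 leaf. Nearest: miss.

== RESULT ==
[0, 1, 8, 10, 3, 5, 4, 9, 7]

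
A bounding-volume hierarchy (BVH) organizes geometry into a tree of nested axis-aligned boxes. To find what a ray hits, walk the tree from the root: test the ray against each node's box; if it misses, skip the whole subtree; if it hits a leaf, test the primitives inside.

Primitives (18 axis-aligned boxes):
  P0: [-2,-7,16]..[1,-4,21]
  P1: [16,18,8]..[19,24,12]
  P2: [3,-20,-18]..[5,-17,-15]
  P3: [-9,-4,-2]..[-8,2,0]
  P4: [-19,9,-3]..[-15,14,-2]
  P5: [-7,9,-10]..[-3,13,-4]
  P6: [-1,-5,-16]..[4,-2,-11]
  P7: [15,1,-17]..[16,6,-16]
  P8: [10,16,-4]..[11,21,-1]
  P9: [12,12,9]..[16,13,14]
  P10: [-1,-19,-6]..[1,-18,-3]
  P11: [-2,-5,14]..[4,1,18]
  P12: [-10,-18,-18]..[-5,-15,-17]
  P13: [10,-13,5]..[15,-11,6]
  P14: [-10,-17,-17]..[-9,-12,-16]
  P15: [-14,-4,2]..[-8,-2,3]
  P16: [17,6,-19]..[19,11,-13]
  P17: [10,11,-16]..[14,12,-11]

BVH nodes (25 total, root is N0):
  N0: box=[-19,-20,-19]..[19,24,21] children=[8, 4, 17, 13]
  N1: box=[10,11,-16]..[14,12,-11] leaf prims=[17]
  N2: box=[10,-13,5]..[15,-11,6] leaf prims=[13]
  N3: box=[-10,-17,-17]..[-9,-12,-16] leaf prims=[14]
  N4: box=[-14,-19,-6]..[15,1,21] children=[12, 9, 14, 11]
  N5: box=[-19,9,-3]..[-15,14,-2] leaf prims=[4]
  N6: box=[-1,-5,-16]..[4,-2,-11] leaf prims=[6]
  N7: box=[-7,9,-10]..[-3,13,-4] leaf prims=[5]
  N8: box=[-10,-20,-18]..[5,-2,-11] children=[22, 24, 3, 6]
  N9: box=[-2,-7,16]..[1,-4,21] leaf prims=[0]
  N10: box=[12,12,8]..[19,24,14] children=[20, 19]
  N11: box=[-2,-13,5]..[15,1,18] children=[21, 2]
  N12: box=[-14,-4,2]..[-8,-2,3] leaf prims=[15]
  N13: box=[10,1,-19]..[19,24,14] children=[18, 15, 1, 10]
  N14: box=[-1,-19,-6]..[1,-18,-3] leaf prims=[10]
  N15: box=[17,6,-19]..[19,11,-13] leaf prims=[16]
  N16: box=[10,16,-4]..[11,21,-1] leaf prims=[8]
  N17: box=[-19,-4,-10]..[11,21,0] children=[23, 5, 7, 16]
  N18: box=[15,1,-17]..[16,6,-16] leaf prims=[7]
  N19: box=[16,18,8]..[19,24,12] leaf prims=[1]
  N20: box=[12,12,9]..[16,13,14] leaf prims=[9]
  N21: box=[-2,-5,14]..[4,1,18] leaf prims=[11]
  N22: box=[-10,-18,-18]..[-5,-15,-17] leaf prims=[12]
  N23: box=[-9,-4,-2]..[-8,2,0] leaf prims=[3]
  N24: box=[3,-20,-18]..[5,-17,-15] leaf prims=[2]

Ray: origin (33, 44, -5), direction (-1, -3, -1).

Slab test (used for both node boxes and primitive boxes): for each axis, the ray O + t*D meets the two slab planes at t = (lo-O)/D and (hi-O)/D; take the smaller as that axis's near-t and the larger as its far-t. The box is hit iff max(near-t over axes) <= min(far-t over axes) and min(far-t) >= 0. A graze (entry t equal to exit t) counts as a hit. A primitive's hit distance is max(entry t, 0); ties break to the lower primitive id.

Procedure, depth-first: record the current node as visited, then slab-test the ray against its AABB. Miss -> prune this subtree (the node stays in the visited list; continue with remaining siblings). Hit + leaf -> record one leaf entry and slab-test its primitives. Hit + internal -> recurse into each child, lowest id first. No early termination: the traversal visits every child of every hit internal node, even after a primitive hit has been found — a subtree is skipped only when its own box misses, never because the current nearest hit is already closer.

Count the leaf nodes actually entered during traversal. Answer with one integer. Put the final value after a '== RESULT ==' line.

Trace the traversal:
N0 x:[14,52] y:[20/3,64/3] z:[-26,14] -> hit [14,14], descend [4, 8, 13, 17]
  N4 x:[18,47] y:[43/3,21] z:[-26,1] -> miss, prune
  N8 x:[28,43] y:[46/3,64/3] z:[6,13] -> miss, prune
  N13 x:[14,23] y:[20/3,43/3] z:[-19,14] -> hit [14,14], descend [1, 10, 15, 18]
    N1 x:[19,23] y:[32/3,11] z:[6,11] -> miss, prune
    N10 x:[14,21] y:[20/3,32/3] z:[-19,-13] -> miss, prune
    N15 x:[14,16] y:[11,38/3] z:[8,14] -> miss, prune
    N18 x:[17,18] y:[38/3,43/3] z:[11,12] -> miss, prune
  N17 x:[22,52] y:[23/3,16] z:[-5,5] -> miss, prune

Visited [0, 4, 8, 13, 1, 10, 15, 18, 17]. Tests: 9 box, 0 leaf. Nearest: miss.

== RESULT ==
0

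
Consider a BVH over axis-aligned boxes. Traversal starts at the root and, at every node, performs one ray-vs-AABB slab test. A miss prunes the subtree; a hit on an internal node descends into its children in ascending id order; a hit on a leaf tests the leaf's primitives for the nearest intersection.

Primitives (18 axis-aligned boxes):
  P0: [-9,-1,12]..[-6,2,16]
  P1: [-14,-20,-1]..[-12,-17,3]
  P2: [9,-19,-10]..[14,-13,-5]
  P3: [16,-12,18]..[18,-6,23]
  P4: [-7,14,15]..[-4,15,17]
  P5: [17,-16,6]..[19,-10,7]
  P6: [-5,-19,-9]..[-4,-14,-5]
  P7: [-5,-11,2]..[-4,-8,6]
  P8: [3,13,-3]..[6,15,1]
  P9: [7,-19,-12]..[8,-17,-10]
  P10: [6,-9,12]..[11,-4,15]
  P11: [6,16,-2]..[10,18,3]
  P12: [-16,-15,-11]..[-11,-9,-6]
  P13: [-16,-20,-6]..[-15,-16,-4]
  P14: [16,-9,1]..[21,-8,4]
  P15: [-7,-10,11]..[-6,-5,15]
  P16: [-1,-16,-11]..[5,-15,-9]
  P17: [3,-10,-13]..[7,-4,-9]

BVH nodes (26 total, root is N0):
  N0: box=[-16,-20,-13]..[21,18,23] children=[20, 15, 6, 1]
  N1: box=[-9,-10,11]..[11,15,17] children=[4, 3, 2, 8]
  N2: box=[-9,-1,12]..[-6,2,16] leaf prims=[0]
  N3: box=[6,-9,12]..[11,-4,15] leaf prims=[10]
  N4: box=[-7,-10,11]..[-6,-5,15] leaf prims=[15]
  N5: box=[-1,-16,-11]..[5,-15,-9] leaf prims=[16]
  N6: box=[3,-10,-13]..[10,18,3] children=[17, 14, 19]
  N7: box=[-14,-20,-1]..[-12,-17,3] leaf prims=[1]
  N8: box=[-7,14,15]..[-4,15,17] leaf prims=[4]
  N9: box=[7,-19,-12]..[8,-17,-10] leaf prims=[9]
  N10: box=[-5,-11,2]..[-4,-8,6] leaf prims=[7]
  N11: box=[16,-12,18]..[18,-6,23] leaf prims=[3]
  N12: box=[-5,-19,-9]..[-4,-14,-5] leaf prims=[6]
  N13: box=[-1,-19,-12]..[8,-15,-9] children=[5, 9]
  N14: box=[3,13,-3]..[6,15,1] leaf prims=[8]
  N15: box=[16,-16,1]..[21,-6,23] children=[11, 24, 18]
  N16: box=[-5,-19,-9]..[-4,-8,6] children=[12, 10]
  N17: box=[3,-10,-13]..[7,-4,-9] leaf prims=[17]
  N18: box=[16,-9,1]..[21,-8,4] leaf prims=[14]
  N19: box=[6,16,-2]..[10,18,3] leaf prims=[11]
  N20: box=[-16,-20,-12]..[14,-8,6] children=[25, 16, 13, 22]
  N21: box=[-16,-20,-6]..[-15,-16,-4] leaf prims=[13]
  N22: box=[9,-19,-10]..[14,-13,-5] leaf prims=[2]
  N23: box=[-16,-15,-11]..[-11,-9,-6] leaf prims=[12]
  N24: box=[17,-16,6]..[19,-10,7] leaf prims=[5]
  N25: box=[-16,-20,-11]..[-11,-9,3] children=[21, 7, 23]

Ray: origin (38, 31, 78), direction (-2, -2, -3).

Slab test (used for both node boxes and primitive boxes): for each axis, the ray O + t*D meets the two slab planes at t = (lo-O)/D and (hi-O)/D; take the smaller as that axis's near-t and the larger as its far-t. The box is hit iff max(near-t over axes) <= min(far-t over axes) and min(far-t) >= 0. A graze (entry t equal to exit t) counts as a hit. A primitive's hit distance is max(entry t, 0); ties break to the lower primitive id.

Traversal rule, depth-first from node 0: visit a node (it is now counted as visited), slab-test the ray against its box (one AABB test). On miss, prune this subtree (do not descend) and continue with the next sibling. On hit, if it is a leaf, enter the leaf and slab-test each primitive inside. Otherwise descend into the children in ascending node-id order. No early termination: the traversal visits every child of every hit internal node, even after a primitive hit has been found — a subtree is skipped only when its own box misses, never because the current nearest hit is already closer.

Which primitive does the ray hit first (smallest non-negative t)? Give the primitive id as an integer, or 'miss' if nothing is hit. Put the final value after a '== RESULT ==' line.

Walk:
N0 x:[17/2,27] y:[13/2,51/2] z:[55/3,91/3] -> hit [55/3,51/2], descend [1, 6, 15, 20]
  N1 x:[27/2,47/2] y:[8,41/2] z:[61/3,67/3] -> hit [61/3,41/2], descend [2, 3, 4, 8]
    N2 x:[22,47/2] y:[29/2,16] z:[62/3,22] -> miss, prune
    N3 x:[27/2,16] y:[35/2,20] z:[21,22] -> miss, prune
    N4 x:[22,45/2] y:[18,41/2] z:[21,67/3] -> miss, prune
    N8 x:[21,45/2] y:[8,17/2] z:[61/3,21] -> miss, prune
  N6 x:[14,35/2] y:[13/2,41/2] z:[25,91/3] -> miss, prune
  N15 x:[17/2,11] y:[37/2,47/2] z:[55/3,77/3] -> miss, prune
  N20 x:[12,27] y:[39/2,51/2] z:[24,30] -> hit [24,51/2], descend [13, 16, 22, 25]
    N13 x:[15,39/2] y:[23,25] z:[29,30] -> miss, prune
    N16 x:[21,43/2] y:[39/2,25] z:[24,29] -> miss, prune
    N22 x:[12,29/2] y:[22,25] z:[83/3,88/3] -> miss, prune
    N25 x:[49/2,27] y:[20,51/2] z:[25,89/3] -> hit [25,51/2], descend [7, 21, 23]
      N7 x:[25,26] y:[24,51/2] z:[25,79/3] -> hit [25,51/2] leaf, test {P1@t=25}
      N21 x:[53/2,27] y:[47/2,51/2] z:[82/3,28] -> miss, prune
      N23 x:[49/2,27] y:[20,23] z:[28,89/3] -> miss, prune

Visited [0, 1, 2, 3, 4, 8, 6, 15, 20, 13, 16, 22, 25, 7, 21, 23]. Tests: 16 box, 1 leaf. Nearest: P1.

== RESULT ==
1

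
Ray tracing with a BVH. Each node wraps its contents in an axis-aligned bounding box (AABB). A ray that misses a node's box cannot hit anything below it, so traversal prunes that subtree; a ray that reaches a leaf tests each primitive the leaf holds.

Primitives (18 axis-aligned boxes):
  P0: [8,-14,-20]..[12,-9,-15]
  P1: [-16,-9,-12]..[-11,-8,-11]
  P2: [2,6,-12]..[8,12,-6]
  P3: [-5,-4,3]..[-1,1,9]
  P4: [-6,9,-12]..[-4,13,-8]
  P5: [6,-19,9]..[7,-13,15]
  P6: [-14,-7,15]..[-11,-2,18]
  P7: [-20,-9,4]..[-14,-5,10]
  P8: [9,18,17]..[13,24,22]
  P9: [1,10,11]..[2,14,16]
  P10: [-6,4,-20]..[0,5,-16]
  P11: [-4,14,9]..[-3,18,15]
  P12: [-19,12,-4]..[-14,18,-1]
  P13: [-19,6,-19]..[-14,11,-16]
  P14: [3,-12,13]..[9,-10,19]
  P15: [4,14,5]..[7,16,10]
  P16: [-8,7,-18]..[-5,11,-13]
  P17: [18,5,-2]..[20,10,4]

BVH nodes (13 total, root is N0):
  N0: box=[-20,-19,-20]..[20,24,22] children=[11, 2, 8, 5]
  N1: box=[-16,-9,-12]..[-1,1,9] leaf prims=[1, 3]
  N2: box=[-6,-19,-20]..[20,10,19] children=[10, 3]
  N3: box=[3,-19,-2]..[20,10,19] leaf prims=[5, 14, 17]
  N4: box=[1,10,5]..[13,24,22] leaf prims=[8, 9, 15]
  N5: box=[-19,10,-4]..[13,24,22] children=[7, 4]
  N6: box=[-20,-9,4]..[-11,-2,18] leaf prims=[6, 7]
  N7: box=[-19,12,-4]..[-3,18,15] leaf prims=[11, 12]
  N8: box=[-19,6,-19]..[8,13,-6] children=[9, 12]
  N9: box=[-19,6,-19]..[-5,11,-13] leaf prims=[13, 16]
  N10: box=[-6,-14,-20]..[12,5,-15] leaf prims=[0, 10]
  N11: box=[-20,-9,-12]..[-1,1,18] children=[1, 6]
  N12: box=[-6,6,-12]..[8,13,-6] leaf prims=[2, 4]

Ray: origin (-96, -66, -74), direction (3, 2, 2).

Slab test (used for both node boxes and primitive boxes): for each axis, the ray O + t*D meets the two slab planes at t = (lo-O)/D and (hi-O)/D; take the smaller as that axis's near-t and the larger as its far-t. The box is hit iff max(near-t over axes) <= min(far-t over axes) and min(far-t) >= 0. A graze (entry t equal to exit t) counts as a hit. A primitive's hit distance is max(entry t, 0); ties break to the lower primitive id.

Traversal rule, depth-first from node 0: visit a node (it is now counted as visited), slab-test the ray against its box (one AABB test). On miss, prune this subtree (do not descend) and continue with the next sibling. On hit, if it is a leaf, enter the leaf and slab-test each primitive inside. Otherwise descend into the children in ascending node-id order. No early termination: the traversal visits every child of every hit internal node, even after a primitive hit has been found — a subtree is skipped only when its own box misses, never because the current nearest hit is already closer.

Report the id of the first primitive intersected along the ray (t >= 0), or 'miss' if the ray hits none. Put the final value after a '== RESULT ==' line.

Walk:
N0 x:[76/3,116/3] y:[47/2,45] z:[27,48] -> hit [27,116/3], descend [2, 5, 8, 11]
  N2 x:[30,116/3] y:[47/2,38] z:[27,93/2] -> hit [30,38], descend [3, 10]
    N3 x:[33,116/3] y:[47/2,38] z:[36,93/2] -> hit [36,38] leaf, test {P5(miss), P14(miss), P17@t=38}
    N10 x:[30,36] y:[26,71/2] z:[27,59/2] -> miss, prune
  N5 x:[77/3,109/3] y:[38,45] z:[35,48] -> miss, prune
  N8 x:[77/3,104/3] y:[36,79/2] z:[55/2,34] -> miss, prune
  N11 x:[76/3,95/3] y:[57/2,67/2] z:[31,46] -> hit [31,95/3], descend [1, 6]
    N1 x:[80/3,95/3] y:[57/2,67/2] z:[31,83/2] -> hit [31,95/3] leaf, test {P1(miss), P3(miss)}
    N6 x:[76/3,85/3] y:[57/2,32] z:[39,46] -> miss, prune

order=[0, 2, 3, 10, 5, 8, 11, 1, 6]  |boxes|=9  |leaves|=2  hit=P17

== RESULT ==
17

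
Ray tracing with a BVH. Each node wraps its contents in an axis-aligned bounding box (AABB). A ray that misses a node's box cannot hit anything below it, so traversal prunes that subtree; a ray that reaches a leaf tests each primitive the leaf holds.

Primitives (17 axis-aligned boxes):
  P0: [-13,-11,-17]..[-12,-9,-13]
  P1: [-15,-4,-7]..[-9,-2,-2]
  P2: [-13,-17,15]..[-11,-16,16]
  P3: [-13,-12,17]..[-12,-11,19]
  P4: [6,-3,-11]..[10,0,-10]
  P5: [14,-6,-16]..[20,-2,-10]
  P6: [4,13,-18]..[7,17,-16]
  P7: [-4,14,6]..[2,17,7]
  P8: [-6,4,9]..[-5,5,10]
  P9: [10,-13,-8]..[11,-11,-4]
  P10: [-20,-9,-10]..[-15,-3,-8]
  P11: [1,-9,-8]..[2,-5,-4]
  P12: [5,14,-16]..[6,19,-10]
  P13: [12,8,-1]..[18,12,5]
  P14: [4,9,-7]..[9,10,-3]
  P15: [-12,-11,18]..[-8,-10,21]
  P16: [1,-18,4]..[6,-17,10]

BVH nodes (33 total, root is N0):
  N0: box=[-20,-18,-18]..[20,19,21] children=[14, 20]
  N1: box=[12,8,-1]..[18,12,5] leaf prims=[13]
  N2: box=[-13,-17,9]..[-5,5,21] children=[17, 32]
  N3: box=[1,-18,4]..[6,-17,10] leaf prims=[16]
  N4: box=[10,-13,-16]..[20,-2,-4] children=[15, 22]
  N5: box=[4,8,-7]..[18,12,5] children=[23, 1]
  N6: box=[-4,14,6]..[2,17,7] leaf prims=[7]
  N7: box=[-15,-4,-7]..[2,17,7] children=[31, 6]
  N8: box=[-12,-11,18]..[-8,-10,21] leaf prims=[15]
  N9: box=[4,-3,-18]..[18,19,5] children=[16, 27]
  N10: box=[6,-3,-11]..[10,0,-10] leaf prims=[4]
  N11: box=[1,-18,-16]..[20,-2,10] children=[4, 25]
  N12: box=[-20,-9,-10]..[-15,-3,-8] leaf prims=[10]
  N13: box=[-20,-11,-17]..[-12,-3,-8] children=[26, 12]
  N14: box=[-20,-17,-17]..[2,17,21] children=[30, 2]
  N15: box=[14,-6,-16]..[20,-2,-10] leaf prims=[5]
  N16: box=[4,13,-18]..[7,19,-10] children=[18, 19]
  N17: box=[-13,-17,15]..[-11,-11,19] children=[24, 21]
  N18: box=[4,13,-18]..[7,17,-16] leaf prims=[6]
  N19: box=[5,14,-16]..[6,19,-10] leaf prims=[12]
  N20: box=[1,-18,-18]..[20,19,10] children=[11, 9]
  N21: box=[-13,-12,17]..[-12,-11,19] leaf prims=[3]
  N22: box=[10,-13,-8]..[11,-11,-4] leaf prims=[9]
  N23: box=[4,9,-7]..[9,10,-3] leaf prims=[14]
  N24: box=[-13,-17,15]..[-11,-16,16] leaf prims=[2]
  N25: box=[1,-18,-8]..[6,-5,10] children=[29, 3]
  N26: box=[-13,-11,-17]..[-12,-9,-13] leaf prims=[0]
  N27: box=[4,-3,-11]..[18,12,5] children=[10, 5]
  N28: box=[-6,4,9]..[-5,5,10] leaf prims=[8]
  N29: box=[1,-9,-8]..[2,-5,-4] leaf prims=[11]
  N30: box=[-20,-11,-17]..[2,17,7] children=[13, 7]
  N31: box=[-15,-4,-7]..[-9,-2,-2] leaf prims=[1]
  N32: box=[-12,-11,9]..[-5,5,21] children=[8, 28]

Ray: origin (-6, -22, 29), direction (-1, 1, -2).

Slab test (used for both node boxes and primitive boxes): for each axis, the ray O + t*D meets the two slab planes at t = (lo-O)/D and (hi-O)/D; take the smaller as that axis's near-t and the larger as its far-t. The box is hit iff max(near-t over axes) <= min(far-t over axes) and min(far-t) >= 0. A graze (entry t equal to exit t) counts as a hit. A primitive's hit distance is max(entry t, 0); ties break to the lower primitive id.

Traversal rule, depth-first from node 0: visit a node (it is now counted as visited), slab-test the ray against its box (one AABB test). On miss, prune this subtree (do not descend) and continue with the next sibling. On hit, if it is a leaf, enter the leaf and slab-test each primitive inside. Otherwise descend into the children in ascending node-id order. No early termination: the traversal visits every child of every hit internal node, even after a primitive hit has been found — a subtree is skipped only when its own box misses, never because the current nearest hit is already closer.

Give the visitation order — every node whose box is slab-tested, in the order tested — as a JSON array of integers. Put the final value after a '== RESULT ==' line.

Walk:
N0 x:[-26,14] y:[4,41] z:[4,47/2] -> hit [4,14], descend [14, 20]
  N14 x:[-8,14] y:[5,39] z:[4,23] -> hit [5,14], descend [2, 30]
    N2 x:[-1,7] y:[5,27] z:[4,10] -> hit [5,7], descend [17, 32]
      N17 x:[5,7] y:[5,11] z:[5,7] -> hit [5,7], descend [21, 24]
        N21 x:[6,7] y:[10,11] z:[5,6] -> miss, prune
        N24 x:[5,7] y:[5,6] z:[13/2,7] -> miss, prune
      N32 x:[-1,6] y:[11,27] z:[4,10] -> miss, prune
    N30 x:[-8,14] y:[11,39] z:[11,23] -> hit [11,14], descend [7, 13]
      N7 x:[-8,9] y:[18,39] z:[11,18] -> miss, prune
      N13 x:[6,14] y:[11,19] z:[37/2,23] -> miss, prune
  N20 x:[-26,-7] y:[4,41] z:[19/2,47/2] -> miss, prune

11 AABB tests over nodes [0, 14, 2, 17, 21, 24, 32, 30, 7, 13, 20]; 0 leaves entered; closest miss.

== RESULT ==
[0, 14, 2, 17, 21, 24, 32, 30, 7, 13, 20]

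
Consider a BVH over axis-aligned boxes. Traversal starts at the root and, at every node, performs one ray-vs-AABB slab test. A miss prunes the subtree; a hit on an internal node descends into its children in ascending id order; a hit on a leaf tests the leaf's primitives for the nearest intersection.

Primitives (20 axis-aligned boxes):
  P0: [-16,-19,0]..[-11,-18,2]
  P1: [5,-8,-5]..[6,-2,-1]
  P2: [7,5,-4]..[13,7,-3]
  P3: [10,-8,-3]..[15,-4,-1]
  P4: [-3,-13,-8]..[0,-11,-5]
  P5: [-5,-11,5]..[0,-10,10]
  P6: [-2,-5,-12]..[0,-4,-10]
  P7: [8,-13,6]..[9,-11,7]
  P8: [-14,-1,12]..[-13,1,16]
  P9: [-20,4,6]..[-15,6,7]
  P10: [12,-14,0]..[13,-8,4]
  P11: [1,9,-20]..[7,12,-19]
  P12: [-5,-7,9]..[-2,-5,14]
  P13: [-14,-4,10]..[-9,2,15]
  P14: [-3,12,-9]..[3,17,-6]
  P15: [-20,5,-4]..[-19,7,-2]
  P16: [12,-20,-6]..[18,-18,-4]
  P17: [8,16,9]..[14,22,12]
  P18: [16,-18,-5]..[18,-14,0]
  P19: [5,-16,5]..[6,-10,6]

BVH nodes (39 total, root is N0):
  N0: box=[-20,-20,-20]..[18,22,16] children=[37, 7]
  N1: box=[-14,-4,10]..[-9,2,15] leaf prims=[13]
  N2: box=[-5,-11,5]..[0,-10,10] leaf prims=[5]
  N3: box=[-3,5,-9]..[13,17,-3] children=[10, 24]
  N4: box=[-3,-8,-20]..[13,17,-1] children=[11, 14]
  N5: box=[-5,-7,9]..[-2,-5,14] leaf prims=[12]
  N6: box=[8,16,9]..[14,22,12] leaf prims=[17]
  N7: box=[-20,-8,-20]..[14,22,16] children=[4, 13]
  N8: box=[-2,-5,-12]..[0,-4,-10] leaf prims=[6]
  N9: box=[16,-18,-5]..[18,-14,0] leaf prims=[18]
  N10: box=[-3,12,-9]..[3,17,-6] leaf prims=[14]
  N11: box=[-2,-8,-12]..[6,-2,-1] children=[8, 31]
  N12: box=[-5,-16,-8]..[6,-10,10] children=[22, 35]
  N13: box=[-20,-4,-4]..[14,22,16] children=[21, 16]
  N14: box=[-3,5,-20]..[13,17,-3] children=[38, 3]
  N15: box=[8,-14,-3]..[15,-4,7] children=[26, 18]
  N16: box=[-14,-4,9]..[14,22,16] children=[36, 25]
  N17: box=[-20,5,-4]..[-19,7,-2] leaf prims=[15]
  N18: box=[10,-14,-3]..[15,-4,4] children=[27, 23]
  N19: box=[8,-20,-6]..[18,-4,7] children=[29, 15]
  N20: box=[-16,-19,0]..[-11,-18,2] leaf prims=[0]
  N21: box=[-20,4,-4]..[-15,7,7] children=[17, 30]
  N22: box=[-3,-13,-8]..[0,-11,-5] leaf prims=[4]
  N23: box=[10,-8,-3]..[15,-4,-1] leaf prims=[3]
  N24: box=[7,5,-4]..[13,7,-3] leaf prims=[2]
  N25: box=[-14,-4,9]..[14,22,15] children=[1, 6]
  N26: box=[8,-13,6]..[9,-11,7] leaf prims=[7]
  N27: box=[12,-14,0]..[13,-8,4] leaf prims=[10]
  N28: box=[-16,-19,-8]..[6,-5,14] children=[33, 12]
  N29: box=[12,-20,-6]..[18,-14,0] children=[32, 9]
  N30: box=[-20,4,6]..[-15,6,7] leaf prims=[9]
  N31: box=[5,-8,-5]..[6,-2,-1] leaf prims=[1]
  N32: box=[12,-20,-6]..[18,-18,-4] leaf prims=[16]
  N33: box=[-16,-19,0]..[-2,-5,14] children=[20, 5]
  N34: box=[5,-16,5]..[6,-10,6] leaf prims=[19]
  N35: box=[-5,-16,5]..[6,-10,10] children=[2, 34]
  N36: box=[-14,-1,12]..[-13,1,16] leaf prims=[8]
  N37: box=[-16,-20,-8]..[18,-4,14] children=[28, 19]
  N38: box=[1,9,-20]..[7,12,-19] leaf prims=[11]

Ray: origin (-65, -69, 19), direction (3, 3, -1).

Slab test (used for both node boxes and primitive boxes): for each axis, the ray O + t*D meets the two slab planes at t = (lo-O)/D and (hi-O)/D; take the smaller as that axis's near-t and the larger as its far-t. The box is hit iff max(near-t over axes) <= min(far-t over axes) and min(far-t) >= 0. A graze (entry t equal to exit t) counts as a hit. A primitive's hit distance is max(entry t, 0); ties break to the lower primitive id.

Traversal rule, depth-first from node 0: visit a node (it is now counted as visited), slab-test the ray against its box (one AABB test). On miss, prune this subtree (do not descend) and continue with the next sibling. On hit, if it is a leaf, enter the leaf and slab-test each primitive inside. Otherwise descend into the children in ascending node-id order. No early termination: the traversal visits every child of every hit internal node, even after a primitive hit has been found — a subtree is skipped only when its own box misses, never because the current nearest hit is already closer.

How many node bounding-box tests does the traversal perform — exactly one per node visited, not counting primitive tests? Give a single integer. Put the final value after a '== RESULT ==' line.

Traverse from the root:
N0 x:[15,83/3] y:[49/3,91/3] z:[3,39] -> hit [49/3,83/3], descend [7, 37]
  N7 x:[15,79/3] y:[61/3,91/3] z:[3,39] -> hit [61/3,79/3], descend [4, 13]
    N4 x:[62/3,26] y:[61/3,86/3] z:[20,39] -> hit [62/3,26], descend [11, 14]
      N11 x:[21,71/3] y:[61/3,67/3] z:[20,31] -> hit [21,67/3], descend [8, 31]
        N8 x:[21,65/3] y:[64/3,65/3] z:[29,31] -> miss, prune
        N31 x:[70/3,71/3] y:[61/3,67/3] z:[20,24] -> miss, prune
      N14 x:[62/3,26] y:[74/3,86/3] z:[22,39] -> hit [74/3,26], descend [3, 38]
        N3 x:[62/3,26] y:[74/3,86/3] z:[22,28] -> hit [74/3,26], descend [10, 24]
          N10 x:[62/3,68/3] y:[27,86/3] z:[25,28] -> miss, prune
          N24 x:[24,26] y:[74/3,76/3] z:[22,23] -> miss, prune
        N38 x:[22,24] y:[26,27] z:[38,39] -> miss, prune
    N13 x:[15,79/3] y:[65/3,91/3] z:[3,23] -> hit [65/3,23], descend [16, 21]
      N16 x:[17,79/3] y:[65/3,91/3] z:[3,10] -> miss, prune
      N21 x:[15,50/3] y:[73/3,76/3] z:[12,23] -> miss, prune
  N37 x:[49/3,83/3] y:[49/3,65/3] z:[5,27] -> hit [49/3,65/3], descend [19, 28]
    N19 x:[73/3,83/3] y:[49/3,65/3] z:[12,25] -> miss, prune
    N28 x:[49/3,71/3] y:[50/3,64/3] z:[5,27] -> hit [50/3,64/3], descend [12, 33]
      N12 x:[20,71/3] y:[53/3,59/3] z:[9,27] -> miss, prune
      N33 x:[49/3,21] y:[50/3,64/3] z:[5,19] -> hit [50/3,19], descend [5, 20]
        N5 x:[20,21] y:[62/3,64/3] z:[5,10] -> miss, prune
        N20 x:[49/3,18] y:[50/3,17] z:[17,19] -> hit [17,17] leaf, test {P0@t=17}

Visited [0, 7, 4, 11, 8, 31, 14, 3, 10, 24, 38, 13, 16, 21, 37, 19, 28, 12, 33, 5, 20]. Tests: 21 box, 1 leaf. Nearest: P0.

== RESULT ==
21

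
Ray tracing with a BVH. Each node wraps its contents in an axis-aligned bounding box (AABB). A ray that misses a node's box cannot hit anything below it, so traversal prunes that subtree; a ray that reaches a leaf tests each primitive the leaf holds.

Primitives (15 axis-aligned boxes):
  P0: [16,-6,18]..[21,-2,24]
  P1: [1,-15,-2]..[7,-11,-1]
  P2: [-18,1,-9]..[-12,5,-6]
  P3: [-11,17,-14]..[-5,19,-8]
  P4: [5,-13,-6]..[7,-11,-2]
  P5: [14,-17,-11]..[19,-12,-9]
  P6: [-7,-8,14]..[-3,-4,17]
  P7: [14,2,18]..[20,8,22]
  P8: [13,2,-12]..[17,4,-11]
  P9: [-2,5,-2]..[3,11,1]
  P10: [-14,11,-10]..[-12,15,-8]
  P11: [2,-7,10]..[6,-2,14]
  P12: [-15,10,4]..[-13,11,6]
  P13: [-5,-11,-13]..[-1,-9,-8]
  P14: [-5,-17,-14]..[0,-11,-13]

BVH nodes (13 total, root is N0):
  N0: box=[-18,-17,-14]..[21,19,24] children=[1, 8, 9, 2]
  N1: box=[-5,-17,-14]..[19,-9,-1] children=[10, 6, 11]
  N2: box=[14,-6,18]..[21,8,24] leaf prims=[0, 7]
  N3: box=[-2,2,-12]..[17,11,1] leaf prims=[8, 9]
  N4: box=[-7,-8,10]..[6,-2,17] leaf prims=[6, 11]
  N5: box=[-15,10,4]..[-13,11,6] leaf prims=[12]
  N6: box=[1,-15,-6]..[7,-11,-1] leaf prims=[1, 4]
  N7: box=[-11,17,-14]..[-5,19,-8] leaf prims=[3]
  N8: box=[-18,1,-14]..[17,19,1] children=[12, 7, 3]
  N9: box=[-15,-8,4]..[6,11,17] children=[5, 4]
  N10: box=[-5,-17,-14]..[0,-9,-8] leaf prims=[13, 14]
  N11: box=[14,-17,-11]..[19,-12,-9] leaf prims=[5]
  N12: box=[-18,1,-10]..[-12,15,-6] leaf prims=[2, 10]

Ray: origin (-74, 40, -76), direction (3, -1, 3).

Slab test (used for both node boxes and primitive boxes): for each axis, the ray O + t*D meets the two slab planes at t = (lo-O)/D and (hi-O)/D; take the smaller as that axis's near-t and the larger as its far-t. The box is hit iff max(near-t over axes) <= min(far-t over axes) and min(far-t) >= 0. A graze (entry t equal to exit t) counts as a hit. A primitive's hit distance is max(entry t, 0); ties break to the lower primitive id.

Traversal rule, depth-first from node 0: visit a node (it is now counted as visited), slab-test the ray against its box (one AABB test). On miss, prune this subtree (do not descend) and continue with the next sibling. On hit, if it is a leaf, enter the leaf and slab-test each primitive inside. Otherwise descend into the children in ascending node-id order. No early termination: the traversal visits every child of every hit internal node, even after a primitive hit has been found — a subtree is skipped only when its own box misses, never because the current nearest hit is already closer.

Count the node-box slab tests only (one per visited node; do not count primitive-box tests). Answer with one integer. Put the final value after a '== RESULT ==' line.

Trace the traversal:
N0 x:[56/3,95/3] y:[21,57] z:[62/3,100/3] -> hit [21,95/3], descend [1, 2, 8, 9]
  N1 x:[23,31] y:[49,57] z:[62/3,25] -> miss, prune
  N2 x:[88/3,95/3] y:[32,46] z:[94/3,100/3] -> miss, prune
  N8 x:[56/3,91/3] y:[21,39] z:[62/3,77/3] -> hit [21,77/3], descend [3, 7, 12]
    N3 x:[24,91/3] y:[29,38] z:[64/3,77/3] -> miss, prune
    N7 x:[21,23] y:[21,23] z:[62/3,68/3] -> hit [21,68/3] leaf, test {P3@t=21}
    N12 x:[56/3,62/3] y:[25,39] z:[22,70/3] -> miss, prune
  N9 x:[59/3,80/3] y:[29,48] z:[80/3,31] -> miss, prune

order=[0, 1, 2, 8, 3, 7, 12, 9]  |boxes|=8  |leaves|=1  hit=P3

== RESULT ==
8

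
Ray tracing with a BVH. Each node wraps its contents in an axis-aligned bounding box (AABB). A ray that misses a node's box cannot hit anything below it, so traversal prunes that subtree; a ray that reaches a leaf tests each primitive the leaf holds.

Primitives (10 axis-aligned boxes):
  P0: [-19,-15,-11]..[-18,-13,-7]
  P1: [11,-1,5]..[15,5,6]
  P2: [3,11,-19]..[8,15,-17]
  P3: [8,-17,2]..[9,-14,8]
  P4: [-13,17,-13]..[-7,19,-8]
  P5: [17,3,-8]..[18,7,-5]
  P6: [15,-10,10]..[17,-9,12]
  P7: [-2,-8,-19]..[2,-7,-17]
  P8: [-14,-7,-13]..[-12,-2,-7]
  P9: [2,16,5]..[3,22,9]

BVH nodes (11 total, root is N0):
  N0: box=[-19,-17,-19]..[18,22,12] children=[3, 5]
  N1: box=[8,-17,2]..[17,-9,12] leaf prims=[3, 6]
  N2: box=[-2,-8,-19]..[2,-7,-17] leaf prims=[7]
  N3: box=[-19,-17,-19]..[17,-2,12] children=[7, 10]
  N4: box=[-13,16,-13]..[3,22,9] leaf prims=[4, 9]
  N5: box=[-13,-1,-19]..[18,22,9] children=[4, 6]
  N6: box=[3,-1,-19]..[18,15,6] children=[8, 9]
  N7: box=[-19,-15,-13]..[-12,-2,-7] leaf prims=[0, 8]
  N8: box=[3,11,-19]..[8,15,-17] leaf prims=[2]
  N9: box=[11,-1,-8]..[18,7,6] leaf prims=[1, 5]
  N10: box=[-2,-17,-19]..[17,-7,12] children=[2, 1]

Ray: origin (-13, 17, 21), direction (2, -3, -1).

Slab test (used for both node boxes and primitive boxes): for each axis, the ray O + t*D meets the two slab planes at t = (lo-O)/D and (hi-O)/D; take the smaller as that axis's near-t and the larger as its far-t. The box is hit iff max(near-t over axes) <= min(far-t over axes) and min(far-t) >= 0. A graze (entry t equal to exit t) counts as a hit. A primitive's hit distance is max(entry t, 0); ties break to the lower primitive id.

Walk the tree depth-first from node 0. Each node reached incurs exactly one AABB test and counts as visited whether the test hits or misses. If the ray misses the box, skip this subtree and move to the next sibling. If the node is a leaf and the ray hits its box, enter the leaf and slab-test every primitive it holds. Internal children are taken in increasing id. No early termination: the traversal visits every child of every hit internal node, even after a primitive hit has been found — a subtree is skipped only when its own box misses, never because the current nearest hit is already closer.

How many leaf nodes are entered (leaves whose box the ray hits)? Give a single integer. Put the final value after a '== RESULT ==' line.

Walk:
N0 x:[-3,31/2] y:[-5/3,34/3] z:[9,40] -> hit [9,34/3], descend [3, 5]
  N3 x:[-3,15] y:[19/3,34/3] z:[9,40] -> hit [9,34/3], descend [7, 10]
    N7 x:[-3,1/2] y:[19/3,32/3] z:[28,34] -> miss, prune
    N10 x:[11/2,15] y:[8,34/3] z:[9,40] -> hit [9,34/3], descend [1, 2]
      N1 x:[21/2,15] y:[26/3,34/3] z:[9,19] -> hit [21/2,34/3] leaf, test {P3(miss), P6(miss)}
      N2 x:[11/2,15/2] y:[8,25/3] z:[38,40] -> miss, prune
  N5 x:[0,31/2] y:[-5/3,6] z:[12,40] -> miss, prune

order=[0, 3, 7, 10, 1, 2, 5]  |boxes|=7  |leaves|=1  hit=miss

== RESULT ==
1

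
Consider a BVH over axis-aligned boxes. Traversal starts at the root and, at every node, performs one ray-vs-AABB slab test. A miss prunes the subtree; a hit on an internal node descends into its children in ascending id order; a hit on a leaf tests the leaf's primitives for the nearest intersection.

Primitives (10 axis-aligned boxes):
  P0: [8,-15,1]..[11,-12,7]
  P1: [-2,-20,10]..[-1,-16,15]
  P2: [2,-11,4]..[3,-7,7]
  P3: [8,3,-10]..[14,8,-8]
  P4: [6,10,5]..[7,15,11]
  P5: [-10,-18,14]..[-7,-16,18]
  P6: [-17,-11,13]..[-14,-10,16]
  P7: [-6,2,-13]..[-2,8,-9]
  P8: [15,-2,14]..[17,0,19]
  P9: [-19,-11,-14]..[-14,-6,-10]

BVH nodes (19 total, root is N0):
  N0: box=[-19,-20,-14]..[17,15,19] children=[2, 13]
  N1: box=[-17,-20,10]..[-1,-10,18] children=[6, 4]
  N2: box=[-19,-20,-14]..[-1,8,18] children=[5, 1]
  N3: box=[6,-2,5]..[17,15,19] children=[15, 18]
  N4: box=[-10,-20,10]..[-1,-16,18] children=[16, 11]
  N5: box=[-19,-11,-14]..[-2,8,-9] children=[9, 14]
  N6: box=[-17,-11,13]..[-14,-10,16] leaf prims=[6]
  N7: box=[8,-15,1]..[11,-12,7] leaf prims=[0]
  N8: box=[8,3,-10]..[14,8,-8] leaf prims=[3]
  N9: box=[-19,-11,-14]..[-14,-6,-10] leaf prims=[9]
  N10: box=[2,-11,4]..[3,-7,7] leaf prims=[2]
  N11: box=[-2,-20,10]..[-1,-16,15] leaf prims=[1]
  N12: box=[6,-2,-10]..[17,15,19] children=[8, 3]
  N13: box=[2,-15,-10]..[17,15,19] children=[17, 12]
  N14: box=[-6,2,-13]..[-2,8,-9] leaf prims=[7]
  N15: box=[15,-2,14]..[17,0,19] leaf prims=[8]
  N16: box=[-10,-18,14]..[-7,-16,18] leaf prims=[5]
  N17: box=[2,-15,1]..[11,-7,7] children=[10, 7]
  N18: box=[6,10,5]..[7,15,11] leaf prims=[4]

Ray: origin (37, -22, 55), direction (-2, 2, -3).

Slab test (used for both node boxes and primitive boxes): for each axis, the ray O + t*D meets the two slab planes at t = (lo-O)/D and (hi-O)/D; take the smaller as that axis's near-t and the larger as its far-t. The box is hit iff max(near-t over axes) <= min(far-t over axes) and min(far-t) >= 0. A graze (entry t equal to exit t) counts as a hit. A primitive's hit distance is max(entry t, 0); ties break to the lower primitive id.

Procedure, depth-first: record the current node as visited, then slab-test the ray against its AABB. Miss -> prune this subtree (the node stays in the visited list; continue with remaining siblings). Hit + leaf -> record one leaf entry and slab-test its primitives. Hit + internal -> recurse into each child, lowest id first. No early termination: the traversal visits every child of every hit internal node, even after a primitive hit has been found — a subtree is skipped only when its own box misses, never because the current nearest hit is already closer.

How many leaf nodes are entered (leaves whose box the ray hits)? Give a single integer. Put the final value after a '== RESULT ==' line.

Trace the traversal:
N0 x:[10,28] y:[1,37/2] z:[12,23] -> hit [12,37/2], descend [2, 13]
  N2 x:[19,28] y:[1,15] z:[37/3,23] -> miss, prune
  N13 x:[10,35/2] y:[7/2,37/2] z:[12,65/3] -> hit [12,35/2], descend [12, 17]
    N12 x:[10,31/2] y:[10,37/2] z:[12,65/3] -> hit [12,31/2], descend [3, 8]
      N3 x:[10,31/2] y:[10,37/2] z:[12,50/3] -> hit [12,31/2], descend [15, 18]
        N15 x:[10,11] y:[10,11] z:[12,41/3] -> miss, prune
        N18 x:[15,31/2] y:[16,37/2] z:[44/3,50/3] -> miss, prune
      N8 x:[23/2,29/2] y:[25/2,15] z:[21,65/3] -> miss, prune
    N17 x:[13,35/2] y:[7/2,15/2] z:[16,18] -> miss, prune

9 AABB tests over nodes [0, 2, 13, 12, 3, 15, 18, 8, 17]; 0 leaves entered; closest miss.

== RESULT ==
0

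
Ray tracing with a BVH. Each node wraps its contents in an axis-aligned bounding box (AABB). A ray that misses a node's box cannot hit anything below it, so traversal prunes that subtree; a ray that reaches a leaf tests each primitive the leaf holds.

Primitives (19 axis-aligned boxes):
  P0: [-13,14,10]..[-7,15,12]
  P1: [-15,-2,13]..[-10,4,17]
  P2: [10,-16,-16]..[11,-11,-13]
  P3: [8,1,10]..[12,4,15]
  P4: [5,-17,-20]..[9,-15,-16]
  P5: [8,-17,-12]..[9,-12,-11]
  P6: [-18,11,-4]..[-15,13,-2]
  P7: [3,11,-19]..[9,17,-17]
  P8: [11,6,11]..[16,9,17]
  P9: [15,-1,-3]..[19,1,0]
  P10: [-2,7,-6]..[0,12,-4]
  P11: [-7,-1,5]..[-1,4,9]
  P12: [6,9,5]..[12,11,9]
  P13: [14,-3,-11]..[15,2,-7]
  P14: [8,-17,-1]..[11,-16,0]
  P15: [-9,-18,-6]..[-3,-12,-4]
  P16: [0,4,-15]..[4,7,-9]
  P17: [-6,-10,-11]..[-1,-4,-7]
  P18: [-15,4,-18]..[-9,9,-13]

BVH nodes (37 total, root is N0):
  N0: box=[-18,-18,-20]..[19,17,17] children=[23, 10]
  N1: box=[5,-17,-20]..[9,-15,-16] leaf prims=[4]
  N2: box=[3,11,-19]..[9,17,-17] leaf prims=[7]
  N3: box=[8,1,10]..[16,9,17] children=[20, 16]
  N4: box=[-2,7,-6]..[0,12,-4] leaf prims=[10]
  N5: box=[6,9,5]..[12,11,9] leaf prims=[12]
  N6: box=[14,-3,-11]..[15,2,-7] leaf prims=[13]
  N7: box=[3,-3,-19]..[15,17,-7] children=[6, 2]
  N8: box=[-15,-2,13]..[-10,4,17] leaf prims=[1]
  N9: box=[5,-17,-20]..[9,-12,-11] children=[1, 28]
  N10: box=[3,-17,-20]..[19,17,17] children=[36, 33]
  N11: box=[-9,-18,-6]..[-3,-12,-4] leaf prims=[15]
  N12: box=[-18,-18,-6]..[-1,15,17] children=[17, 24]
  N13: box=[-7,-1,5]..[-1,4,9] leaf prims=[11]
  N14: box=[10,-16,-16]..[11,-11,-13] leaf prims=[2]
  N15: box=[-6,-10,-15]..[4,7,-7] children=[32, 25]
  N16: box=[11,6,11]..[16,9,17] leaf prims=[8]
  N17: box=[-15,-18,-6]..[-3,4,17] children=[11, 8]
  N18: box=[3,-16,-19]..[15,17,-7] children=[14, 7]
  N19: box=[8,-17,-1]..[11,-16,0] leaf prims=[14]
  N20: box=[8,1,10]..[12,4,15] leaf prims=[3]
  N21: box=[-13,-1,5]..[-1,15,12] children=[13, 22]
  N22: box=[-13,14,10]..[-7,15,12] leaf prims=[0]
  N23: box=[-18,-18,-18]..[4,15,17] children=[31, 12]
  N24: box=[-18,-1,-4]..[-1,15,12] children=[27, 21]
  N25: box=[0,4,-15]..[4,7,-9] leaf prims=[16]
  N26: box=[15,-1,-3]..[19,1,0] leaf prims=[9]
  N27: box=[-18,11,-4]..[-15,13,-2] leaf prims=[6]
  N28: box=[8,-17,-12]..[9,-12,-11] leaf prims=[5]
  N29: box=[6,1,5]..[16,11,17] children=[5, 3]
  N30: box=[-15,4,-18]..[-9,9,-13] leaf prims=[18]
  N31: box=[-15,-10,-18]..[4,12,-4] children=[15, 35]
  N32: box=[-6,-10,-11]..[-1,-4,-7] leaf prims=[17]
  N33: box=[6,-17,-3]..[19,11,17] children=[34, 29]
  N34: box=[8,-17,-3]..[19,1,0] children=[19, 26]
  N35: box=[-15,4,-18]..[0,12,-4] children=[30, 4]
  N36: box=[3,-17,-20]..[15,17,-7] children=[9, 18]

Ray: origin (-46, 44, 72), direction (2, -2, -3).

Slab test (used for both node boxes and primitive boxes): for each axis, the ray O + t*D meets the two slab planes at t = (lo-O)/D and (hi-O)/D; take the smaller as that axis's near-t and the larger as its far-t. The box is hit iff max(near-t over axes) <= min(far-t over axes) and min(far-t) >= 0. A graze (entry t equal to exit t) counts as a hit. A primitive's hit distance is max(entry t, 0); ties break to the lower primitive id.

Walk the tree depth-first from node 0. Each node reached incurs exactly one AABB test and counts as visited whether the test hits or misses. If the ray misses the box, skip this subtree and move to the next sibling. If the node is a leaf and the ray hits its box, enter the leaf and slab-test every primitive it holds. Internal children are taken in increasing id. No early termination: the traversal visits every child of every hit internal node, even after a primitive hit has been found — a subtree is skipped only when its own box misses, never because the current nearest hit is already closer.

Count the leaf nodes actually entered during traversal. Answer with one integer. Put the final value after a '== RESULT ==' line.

Trace the traversal:
N0 x:[14,65/2] y:[27/2,31] z:[55/3,92/3] -> hit [55/3,92/3], descend [10, 23]
  N10 x:[49/2,65/2] y:[27/2,61/2] z:[55/3,92/3] -> hit [49/2,61/2], descend [33, 36]
    N33 x:[26,65/2] y:[33/2,61/2] z:[55/3,25] -> miss, prune
    N36 x:[49/2,61/2] y:[27/2,61/2] z:[79/3,92/3] -> hit [79/3,61/2], descend [9, 18]
      N9 x:[51/2,55/2] y:[28,61/2] z:[83/3,92/3] -> miss, prune
      N18 x:[49/2,61/2] y:[27/2,30] z:[79/3,91/3] -> hit [79/3,30], descend [7, 14]
        N7 x:[49/2,61/2] y:[27/2,47/2] z:[79/3,91/3] -> miss, prune
        N14 x:[28,57/2] y:[55/2,30] z:[85/3,88/3] -> hit [85/3,57/2] leaf, test {P2@t=85/3}
  N23 x:[14,25] y:[29/2,31] z:[55/3,30] -> hit [55/3,25], descend [12, 31]
    N12 x:[14,45/2] y:[29/2,31] z:[55/3,26] -> hit [55/3,45/2], descend [17, 24]
      N17 x:[31/2,43/2] y:[20,31] z:[55/3,26] -> hit [20,43/2], descend [8, 11]
        N8 x:[31/2,18] y:[20,23] z:[55/3,59/3] -> miss, prune
        N11 x:[37/2,43/2] y:[28,31] z:[76/3,26] -> miss, prune
      N24 x:[14,45/2] y:[29/2,45/2] z:[20,76/3] -> hit [20,45/2], descend [21, 27]
        N21 x:[33/2,45/2] y:[29/2,45/2] z:[20,67/3] -> hit [20,67/3], descend [13, 22]
          N13 x:[39/2,45/2] y:[20,45/2] z:[21,67/3] -> hit [21,67/3] leaf, test {P11@t=21}
          N22 x:[33/2,39/2] y:[29/2,15] z:[20,62/3] -> miss, prune
        N27 x:[14,31/2] y:[31/2,33/2] z:[74/3,76/3] -> miss, prune
    N31 x:[31/2,25] y:[16,27] z:[76/3,30] -> miss, prune

Summary -> nodes [0, 10, 33, 36, 9, 18, 7, 14, 23, 12, 17, 8, 11, 24, 21, 13, 22, 27, 31]; box-tests=19; leaf-entries=2; first=P11

== RESULT ==
2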